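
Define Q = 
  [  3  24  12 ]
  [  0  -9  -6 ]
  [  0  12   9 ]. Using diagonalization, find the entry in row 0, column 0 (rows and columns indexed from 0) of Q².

Characteristic polynomial: r^3 - 3r^2 - 9r + 27 = (r - 3)^2(r + 3), so the eigenvalues are -3, 3, 3.
r=-3: eigenvector (-2, 1, -1).
r=3: eigenvector (-2, 1, -2).
r=3: eigenvector (3, -1, 2).
P = [[-2, -2, 3], [1, 1, -1], [-1, -2, 2]], D = diag(-3, 3, 3), P⁻¹ = [[0, 2, 1], [1, 1, -1], [1, 2, 0]].
Q² = P·diag(9, 9, 9)·P⁻¹ = [[9, 0, 0], [0, 9, 0], [0, 0, 9]].
The requested entry is 9.

9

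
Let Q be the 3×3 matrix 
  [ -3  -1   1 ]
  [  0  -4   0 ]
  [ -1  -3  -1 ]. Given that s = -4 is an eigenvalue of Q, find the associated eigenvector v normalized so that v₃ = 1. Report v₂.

1

Q + 4I = [[1, -1, 1], [0, 0, 0], [-1, -3, 3]].
Solving (Q + 4I)v = 0 gives the eigenspace spanned by (0, 1, 1).
With v₃ = 1, v = (0, 1, 1), so v₂ = 1.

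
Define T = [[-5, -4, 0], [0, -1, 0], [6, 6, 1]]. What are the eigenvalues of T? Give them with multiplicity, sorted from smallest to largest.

Characteristic polynomial: p(r) = r^3 + 5r^2 - r - 5 = (r - 1)(r + 1)(r + 5).
Roots (with multiplicity): -5, -1, 1.

-5, -1, 1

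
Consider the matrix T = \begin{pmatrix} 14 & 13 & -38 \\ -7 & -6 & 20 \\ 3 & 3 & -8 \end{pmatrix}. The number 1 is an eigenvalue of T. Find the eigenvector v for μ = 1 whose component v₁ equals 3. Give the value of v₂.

T − 1I = [[13, 13, -38], [-7, -7, 20], [3, 3, -9]].
Solving (T − 1I)v = 0 gives the eigenspace spanned by (3, -3, 0).
With v₁ = 3, v = (3, -3, 0), so v₂ = -3.

-3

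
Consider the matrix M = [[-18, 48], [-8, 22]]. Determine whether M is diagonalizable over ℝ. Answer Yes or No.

Yes

Characteristic polynomial: p(t) = t^2 - 4t - 12 = (t - 6)(t + 2).
All 2 eigenvalues are distinct, so M is diagonalizable.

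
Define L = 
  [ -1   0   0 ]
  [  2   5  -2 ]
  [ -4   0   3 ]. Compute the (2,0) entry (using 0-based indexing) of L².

Characteristic polynomial: s^3 - 7s^2 + 7s + 15 = (s - 5)(s - 3)(s + 1), so the eigenvalues are -1, 3, 5.
s=-1: eigenvector (1, 0, 1).
s=3: eigenvector (0, 1, 1).
s=5: eigenvector (0, -1, 0).
P = [[1, 0, 0], [0, 1, -1], [1, 1, 0]], D = diag(-1, 3, 5), P⁻¹ = [[1, 0, 0], [-1, 0, 1], [-1, -1, 1]].
L² = P·diag(1, 9, 25)·P⁻¹ = [[1, 0, 0], [16, 25, -16], [-8, 0, 9]].
The requested entry is -8.

-8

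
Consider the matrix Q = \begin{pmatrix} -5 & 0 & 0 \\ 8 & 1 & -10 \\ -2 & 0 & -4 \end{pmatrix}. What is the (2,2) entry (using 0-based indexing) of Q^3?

Characteristic polynomial: t^3 + 8t^2 + 11t - 20 = (t - 1)(t + 4)(t + 5), so the eigenvalues are -5, -4, 1.
t=-4: eigenvector (0, 2, 1).
t=1: eigenvector (0, 1, 0).
t=-5: eigenvector (1, 2, 2).
P = [[0, 0, 1], [2, 1, 2], [1, 0, 2]], D = diag(-4, 1, -5), P⁻¹ = [[-2, 0, 1], [2, 1, -2], [1, 0, 0]].
Q³ = P·diag(-64, 1, -125)·P⁻¹ = [[-125, 0, 0], [8, 1, -130], [-122, 0, -64]].
The requested entry is -64.

-64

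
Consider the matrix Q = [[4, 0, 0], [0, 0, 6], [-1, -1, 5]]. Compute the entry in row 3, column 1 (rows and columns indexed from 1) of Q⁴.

Characteristic polynomial: λ^3 - 9λ^2 + 26λ - 24 = (λ - 4)(λ - 3)(λ - 2), so the eigenvalues are 2, 3, 4.
λ=4: eigenvector (1, -3, -2).
λ=2: eigenvector (0, 3, 1).
λ=3: eigenvector (0, 2, 1).
P = [[1, 0, 0], [-3, 3, 2], [-2, 1, 1]], D = diag(4, 2, 3), P⁻¹ = [[1, 0, 0], [-1, 1, -2], [3, -1, 3]].
Q⁴ = P·diag(256, 16, 81)·P⁻¹ = [[256, 0, 0], [-330, -114, 390], [-285, -65, 211]].
The requested entry is -285.

-285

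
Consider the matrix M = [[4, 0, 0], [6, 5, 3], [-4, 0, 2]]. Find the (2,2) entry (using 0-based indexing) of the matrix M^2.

4

Characteristic polynomial: s^3 - 11s^2 + 38s - 40 = (s - 5)(s - 4)(s - 2), so the eigenvalues are 2, 4, 5.
s=4: eigenvector (1, 0, -2).
s=2: eigenvector (0, -1, 1).
s=5: eigenvector (0, 1, 0).
P = [[1, 0, 0], [0, -1, 1], [-2, 1, 0]], D = diag(4, 2, 5), P⁻¹ = [[1, 0, 0], [2, 0, 1], [2, 1, 1]].
M² = P·diag(16, 4, 25)·P⁻¹ = [[16, 0, 0], [42, 25, 21], [-24, 0, 4]].
The requested entry is 4.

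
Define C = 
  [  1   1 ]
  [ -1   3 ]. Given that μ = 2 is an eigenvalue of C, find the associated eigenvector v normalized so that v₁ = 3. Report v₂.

C − 2I = [[-1, 1], [-1, 1]].
Solving (C − 2I)v = 0 gives the eigenspace spanned by (3, 3).
With v₁ = 3, v = (3, 3), so v₂ = 3.

3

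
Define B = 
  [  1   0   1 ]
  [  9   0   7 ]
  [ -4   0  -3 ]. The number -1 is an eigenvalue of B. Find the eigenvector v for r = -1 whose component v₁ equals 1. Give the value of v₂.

B + 1I = [[2, 0, 1], [9, 1, 7], [-4, 0, -2]].
Solving (B + 1I)v = 0 gives the eigenspace spanned by (1, 5, -2).
With v₁ = 1, v = (1, 5, -2), so v₂ = 5.

5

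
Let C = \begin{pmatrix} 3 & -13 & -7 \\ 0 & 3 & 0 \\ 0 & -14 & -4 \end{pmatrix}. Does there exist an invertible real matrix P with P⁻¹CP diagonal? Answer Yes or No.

Characteristic polynomial: p(t) = t^3 - 2t^2 - 15t + 36 = (t - 3)^2(t + 4).
t = 3 has algebraic multiplicity 2; rank(C − 3I) = 2, so geometric multiplicity = 1.
Geometric multiplicity < algebraic multiplicity, so C is not diagonalizable.

No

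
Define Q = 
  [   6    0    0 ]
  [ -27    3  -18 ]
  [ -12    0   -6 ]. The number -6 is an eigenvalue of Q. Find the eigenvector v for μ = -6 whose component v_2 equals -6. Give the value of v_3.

Q + 6I = [[12, 0, 0], [-27, 9, -18], [-12, 0, 0]].
Solving (Q + 6I)v = 0 gives the eigenspace spanned by (0, -6, -3).
With v_2 = -6, v = (0, -6, -3), so v_3 = -3.

-3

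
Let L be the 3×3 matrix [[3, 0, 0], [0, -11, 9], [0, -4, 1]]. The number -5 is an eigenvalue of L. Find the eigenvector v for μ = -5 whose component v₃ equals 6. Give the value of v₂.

L + 5I = [[8, 0, 0], [0, -6, 9], [0, -4, 6]].
Solving (L + 5I)v = 0 gives the eigenspace spanned by (0, 9, 6).
With v₃ = 6, v = (0, 9, 6), so v₂ = 9.

9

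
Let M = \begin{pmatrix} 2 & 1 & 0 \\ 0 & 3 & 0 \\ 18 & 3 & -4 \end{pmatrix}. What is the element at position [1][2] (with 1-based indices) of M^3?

19

Characteristic polynomial: s^3 - s^2 - 14s + 24 = (s - 3)(s - 2)(s + 4), so the eigenvalues are -4, 2, 3.
s=2: eigenvector (1, 0, 3).
s=3: eigenvector (1, 1, 3).
s=-4: eigenvector (0, 0, 1).
P = [[1, 1, 0], [0, 1, 0], [3, 3, 1]], D = diag(2, 3, -4), P⁻¹ = [[1, -1, 0], [0, 1, 0], [-3, 0, 1]].
M³ = P·diag(8, 27, -64)·P⁻¹ = [[8, 19, 0], [0, 27, 0], [216, 57, -64]].
The requested entry is 19.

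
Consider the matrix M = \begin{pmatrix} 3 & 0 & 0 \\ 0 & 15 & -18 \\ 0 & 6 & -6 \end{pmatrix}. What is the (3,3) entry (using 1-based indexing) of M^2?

Characteristic polynomial: μ^3 - 12μ^2 + 45μ - 54 = (μ - 6)(μ - 3)^2, so the eigenvalues are 3, 3, 6.
μ=3: eigenvector (1, 0, 0).
μ=6: eigenvector (0, 2, 1).
μ=3: eigenvector (-1, 3, 2).
P = [[1, 0, -1], [0, 2, 3], [0, 1, 2]], D = diag(3, 6, 3), P⁻¹ = [[1, -1, 2], [0, 2, -3], [0, -1, 2]].
M² = P·diag(9, 36, 9)·P⁻¹ = [[9, 0, 0], [0, 117, -162], [0, 54, -72]].
The requested entry is -72.

-72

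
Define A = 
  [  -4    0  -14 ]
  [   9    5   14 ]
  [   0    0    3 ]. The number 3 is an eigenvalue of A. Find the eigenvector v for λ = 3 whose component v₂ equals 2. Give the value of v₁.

A − 3I = [[-7, 0, -14], [9, 2, 14], [0, 0, 0]].
Solving (A − 3I)v = 0 gives the eigenspace spanned by (-2, 2, 1).
With v₂ = 2, v = (-2, 2, 1), so v₁ = -2.

-2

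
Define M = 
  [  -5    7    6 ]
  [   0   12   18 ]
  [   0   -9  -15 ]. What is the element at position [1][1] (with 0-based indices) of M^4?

Characteristic polynomial: s^3 + 8s^2 - 3s - 90 = (s - 3)(s + 5)(s + 6), so the eigenvalues are -6, -5, 3.
s=-5: eigenvector (1, 0, 0).
s=3: eigenvector (1, 2, -1).
s=-6: eigenvector (1, -1, 1).
P = [[1, 1, 1], [0, 2, -1], [0, -1, 1]], D = diag(-5, 3, -6), P⁻¹ = [[1, -2, -3], [0, 1, 1], [0, 1, 2]].
M⁴ = P·diag(625, 81, 1296)·P⁻¹ = [[625, 127, 798], [0, -1134, -2430], [0, 1215, 2511]].
The requested entry is -1134.

-1134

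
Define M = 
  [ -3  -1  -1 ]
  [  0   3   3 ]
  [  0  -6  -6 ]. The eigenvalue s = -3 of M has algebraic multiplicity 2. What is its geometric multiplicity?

M + 3I = [[0, -1, -1], [0, 6, 3], [0, -6, -3]].
This matrix has rank 2, so its null space has dimension 3 − 2 = 1.

1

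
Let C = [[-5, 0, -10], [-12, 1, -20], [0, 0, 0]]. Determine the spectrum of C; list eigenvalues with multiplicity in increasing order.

-5, 0, 1

Characteristic polynomial: p(r) = r^3 + 4r^2 - 5r = r(r - 1)(r + 5).
Roots (with multiplicity): -5, 0, 1.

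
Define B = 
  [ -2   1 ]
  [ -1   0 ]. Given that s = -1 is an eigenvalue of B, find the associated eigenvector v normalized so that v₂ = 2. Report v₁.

B + 1I = [[-1, 1], [-1, 1]].
Solving (B + 1I)v = 0 gives the eigenspace spanned by (2, 2).
With v₂ = 2, v = (2, 2), so v₁ = 2.

2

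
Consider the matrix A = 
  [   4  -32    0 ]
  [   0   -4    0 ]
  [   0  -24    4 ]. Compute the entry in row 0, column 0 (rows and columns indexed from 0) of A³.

64

Characteristic polynomial: r^3 - 4r^2 - 16r + 64 = (r - 4)^2(r + 4), so the eigenvalues are -4, 4, 4.
r=4: eigenvector (4, 0, 3).
r=-4: eigenvector (4, 1, 3).
r=4: eigenvector (-1, 0, -1).
P = [[4, 4, -1], [0, 1, 0], [3, 3, -1]], D = diag(4, -4, 4), P⁻¹ = [[1, -1, -1], [0, 1, 0], [3, 0, -4]].
A³ = P·diag(64, -64, 64)·P⁻¹ = [[64, -512, 0], [0, -64, 0], [0, -384, 64]].
The requested entry is 64.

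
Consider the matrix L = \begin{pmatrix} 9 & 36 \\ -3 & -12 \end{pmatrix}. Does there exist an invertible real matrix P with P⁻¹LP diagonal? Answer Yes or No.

Characteristic polynomial: p(μ) = μ^2 + 3μ = μ(μ + 3).
All 2 eigenvalues are distinct, so L is diagonalizable.

Yes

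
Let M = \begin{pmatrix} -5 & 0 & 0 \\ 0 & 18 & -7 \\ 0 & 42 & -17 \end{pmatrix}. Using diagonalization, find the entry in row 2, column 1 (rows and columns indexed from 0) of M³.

546

Characteristic polynomial: μ^3 + 4μ^2 - 17μ - 60 = (μ - 4)(μ + 3)(μ + 5), so the eigenvalues are -5, -3, 4.
μ=-5: eigenvector (1, 0, 0).
μ=4: eigenvector (0, 1, 2).
μ=-3: eigenvector (0, 1, 3).
P = [[1, 0, 0], [0, 1, 1], [0, 2, 3]], D = diag(-5, 4, -3), P⁻¹ = [[1, 0, 0], [0, 3, -1], [0, -2, 1]].
M³ = P·diag(-125, 64, -27)·P⁻¹ = [[-125, 0, 0], [0, 246, -91], [0, 546, -209]].
The requested entry is 546.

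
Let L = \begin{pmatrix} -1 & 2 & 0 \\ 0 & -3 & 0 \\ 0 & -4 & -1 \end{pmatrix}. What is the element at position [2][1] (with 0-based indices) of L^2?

16

Characteristic polynomial: λ^3 + 5λ^2 + 7λ + 3 = (λ + 1)^2(λ + 3), so the eigenvalues are -3, -1, -1.
λ=-3: eigenvector (-1, 1, 2).
λ=-1: eigenvector (1, 0, 0).
λ=-1: eigenvector (0, 0, 1).
P = [[-1, 1, 0], [1, 0, 0], [2, 0, 1]], D = diag(-3, -1, -1), P⁻¹ = [[0, 1, 0], [1, 1, 0], [0, -2, 1]].
L² = P·diag(9, 1, 1)·P⁻¹ = [[1, -8, 0], [0, 9, 0], [0, 16, 1]].
The requested entry is 16.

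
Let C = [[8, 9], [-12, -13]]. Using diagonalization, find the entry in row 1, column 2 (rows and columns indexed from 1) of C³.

Characteristic polynomial: λ^2 + 5λ + 4 = (λ + 1)(λ + 4), so the eigenvalues are -4, -1.
λ=-4: eigenvector (-3, 4).
λ=-1: eigenvector (-1, 1).
P = [[-3, -1], [4, 1]], D = diag(-4, -1), P⁻¹ = [[1, 1], [-4, -3]].
C³ = P·diag(-64, -1)·P⁻¹ = [[188, 189], [-252, -253]].
The requested entry is 189.

189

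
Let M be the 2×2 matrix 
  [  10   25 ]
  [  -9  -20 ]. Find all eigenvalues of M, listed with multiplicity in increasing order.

Characteristic polynomial: p(t) = t^2 + 10t + 25 = (t + 5)^2.
Roots (with multiplicity): -5, -5.

-5, -5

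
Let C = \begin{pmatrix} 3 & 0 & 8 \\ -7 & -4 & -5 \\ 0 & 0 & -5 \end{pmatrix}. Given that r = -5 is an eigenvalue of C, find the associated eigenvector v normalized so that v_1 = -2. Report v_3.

C + 5I = [[8, 0, 8], [-7, 1, -5], [0, 0, 0]].
Solving (C + 5I)v = 0 gives the eigenspace spanned by (-2, -4, 2).
With v_1 = -2, v = (-2, -4, 2), so v_3 = 2.

2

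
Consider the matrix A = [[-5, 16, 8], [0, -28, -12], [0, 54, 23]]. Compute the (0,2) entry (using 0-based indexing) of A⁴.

-1248

Characteristic polynomial: t^3 + 10t^2 + 29t + 20 = (t + 1)(t + 4)(t + 5), so the eigenvalues are -5, -4, -1.
t=-4: eigenvector (0, 1, -2).
t=-5: eigenvector (1, 0, 0).
t=-1: eigenvector (2, -4, 9).
P = [[0, 1, 2], [1, 0, -4], [-2, 0, 9]], D = diag(-4, -5, -1), P⁻¹ = [[0, 9, 4], [1, -4, -2], [0, 2, 1]].
A⁴ = P·diag(256, 625, 1)·P⁻¹ = [[625, -2496, -1248], [0, 2296, 1020], [0, -4590, -2039]].
The requested entry is -1248.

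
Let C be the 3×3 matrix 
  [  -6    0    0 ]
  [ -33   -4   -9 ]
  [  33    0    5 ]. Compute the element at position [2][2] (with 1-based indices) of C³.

Characteristic polynomial: μ^3 + 5μ^2 - 26μ - 120 = (μ - 5)(μ + 4)(μ + 6), so the eigenvalues are -6, -4, 5.
μ=-6: eigenvector (1, 3, -3).
μ=-4: eigenvector (0, 1, 0).
μ=5: eigenvector (0, -1, 1).
P = [[1, 0, 0], [3, 1, -1], [-3, 0, 1]], D = diag(-6, -4, 5), P⁻¹ = [[1, 0, 0], [0, 1, 1], [3, 0, 1]].
C³ = P·diag(-216, -64, 125)·P⁻¹ = [[-216, 0, 0], [-1023, -64, -189], [1023, 0, 125]].
The requested entry is -64.

-64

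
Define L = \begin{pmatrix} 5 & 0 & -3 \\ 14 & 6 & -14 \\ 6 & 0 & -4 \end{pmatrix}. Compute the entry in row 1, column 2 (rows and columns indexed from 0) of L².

Characteristic polynomial: t^3 - 7t^2 + 4t + 12 = (t - 6)(t - 2)(t + 1), so the eigenvalues are -1, 2, 6.
t=-1: eigenvector (-1, -2, -2).
t=6: eigenvector (0, 1, 0).
t=2: eigenvector (1, 0, 1).
P = [[-1, 0, 1], [-2, 1, 0], [-2, 0, 1]], D = diag(-1, 6, 2), P⁻¹ = [[1, 0, -1], [2, 1, -2], [2, 0, -1]].
L² = P·diag(1, 36, 4)·P⁻¹ = [[7, 0, -3], [70, 36, -70], [6, 0, -2]].
The requested entry is -70.

-70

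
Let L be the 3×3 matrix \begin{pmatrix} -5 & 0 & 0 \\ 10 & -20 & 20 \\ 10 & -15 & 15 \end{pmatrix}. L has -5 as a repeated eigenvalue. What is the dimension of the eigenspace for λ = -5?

L + 5I = [[0, 0, 0], [10, -15, 20], [10, -15, 20]].
This matrix has rank 1, so its null space has dimension 3 − 1 = 2.

2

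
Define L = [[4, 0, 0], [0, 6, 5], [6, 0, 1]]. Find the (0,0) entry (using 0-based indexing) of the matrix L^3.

64

Characteristic polynomial: λ^3 - 11λ^2 + 34λ - 24 = (λ - 6)(λ - 4)(λ - 1), so the eigenvalues are 1, 4, 6.
λ=4: eigenvector (1, -5, 2).
λ=6: eigenvector (0, 1, 0).
λ=1: eigenvector (0, -1, 1).
P = [[1, 0, 0], [-5, 1, -1], [2, 0, 1]], D = diag(4, 6, 1), P⁻¹ = [[1, 0, 0], [3, 1, 1], [-2, 0, 1]].
L³ = P·diag(64, 216, 1)·P⁻¹ = [[64, 0, 0], [330, 216, 215], [126, 0, 1]].
The requested entry is 64.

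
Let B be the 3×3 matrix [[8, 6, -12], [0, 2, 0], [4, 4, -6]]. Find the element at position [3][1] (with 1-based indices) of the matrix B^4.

Characteristic polynomial: t^3 - 4t^2 + 4t = t(t - 2)^2, so the eigenvalues are 0, 2, 2.
t=0: eigenvector (-3, 0, -2).
t=2: eigenvector (-1, 1, 0).
t=2: eigenvector (2, 0, 1).
P = [[-3, -1, 2], [0, 1, 0], [-2, 0, 1]], D = diag(0, 2, 2), P⁻¹ = [[1, 1, -2], [0, 1, 0], [2, 2, -3]].
B⁴ = P·diag(0, 16, 16)·P⁻¹ = [[64, 48, -96], [0, 16, 0], [32, 32, -48]].
The requested entry is 32.

32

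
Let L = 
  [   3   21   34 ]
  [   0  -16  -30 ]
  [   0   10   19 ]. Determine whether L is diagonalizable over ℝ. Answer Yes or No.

Yes

Characteristic polynomial: p(λ) = λ^3 - 6λ^2 + 5λ + 12 = (λ - 4)(λ - 3)(λ + 1).
All 3 eigenvalues are distinct, so L is diagonalizable.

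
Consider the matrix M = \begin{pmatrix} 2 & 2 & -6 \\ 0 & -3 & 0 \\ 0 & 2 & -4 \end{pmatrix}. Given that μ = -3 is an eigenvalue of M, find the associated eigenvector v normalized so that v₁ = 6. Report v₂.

M + 3I = [[5, 2, -6], [0, 0, 0], [0, 2, -1]].
Solving (M + 3I)v = 0 gives the eigenspace spanned by (6, 3, 6).
With v₁ = 6, v = (6, 3, 6), so v₂ = 3.

3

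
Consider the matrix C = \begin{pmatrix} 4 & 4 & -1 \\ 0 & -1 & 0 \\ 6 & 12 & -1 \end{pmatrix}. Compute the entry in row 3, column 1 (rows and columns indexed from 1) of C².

Characteristic polynomial: s^3 - 2s^2 - s + 2 = (s - 2)(s - 1)(s + 1), so the eigenvalues are -1, 1, 2.
s=2: eigenvector (1, 0, 2).
s=-1: eigenvector (-2, 1, -6).
s=1: eigenvector (1, 0, 3).
P = [[1, -2, 1], [0, 1, 0], [2, -6, 3]], D = diag(2, -1, 1), P⁻¹ = [[3, 0, -1], [0, 1, 0], [-2, 2, 1]].
C² = P·diag(4, 1, 1)·P⁻¹ = [[10, 0, -3], [0, 1, 0], [18, 0, -5]].
The requested entry is 18.

18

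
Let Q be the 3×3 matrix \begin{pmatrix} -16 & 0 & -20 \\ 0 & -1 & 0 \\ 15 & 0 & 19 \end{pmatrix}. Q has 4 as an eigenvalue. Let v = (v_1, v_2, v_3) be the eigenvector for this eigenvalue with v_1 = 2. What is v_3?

Q − 4I = [[-20, 0, -20], [0, -5, 0], [15, 0, 15]].
Solving (Q − 4I)v = 0 gives the eigenspace spanned by (2, 0, -2).
With v_1 = 2, v = (2, 0, -2), so v_3 = -2.

-2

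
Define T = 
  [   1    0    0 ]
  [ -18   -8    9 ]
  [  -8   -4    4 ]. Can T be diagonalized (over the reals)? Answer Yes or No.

Characteristic polynomial: p(r) = r^3 + 3r^2 - 4 = (r - 1)(r + 2)^2.
r = -2 has algebraic multiplicity 2; rank(T + 2I) = 2, so geometric multiplicity = 1.
Geometric multiplicity < algebraic multiplicity, so T is not diagonalizable.

No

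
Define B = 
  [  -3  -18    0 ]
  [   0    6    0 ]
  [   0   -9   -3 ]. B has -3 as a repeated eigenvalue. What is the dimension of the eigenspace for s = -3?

2

B + 3I = [[0, -18, 0], [0, 9, 0], [0, -9, 0]].
This matrix has rank 1, so its null space has dimension 3 − 1 = 2.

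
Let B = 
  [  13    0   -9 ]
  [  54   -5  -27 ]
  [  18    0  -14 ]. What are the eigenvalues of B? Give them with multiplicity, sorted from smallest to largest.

-5, -5, 4

Characteristic polynomial: p(λ) = λ^3 + 6λ^2 - 15λ - 100 = (λ - 4)(λ + 5)^2.
Roots (with multiplicity): -5, -5, 4.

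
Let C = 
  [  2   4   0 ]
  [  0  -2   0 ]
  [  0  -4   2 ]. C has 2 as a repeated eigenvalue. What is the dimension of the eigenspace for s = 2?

2

C − 2I = [[0, 4, 0], [0, -4, 0], [0, -4, 0]].
This matrix has rank 1, so its null space has dimension 3 − 1 = 2.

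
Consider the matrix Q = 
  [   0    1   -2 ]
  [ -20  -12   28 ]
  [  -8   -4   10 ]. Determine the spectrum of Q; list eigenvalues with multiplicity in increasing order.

-2, -2, 2

Characteristic polynomial: p(μ) = μ^3 + 2μ^2 - 4μ - 8 = (μ - 2)(μ + 2)^2.
Roots (with multiplicity): -2, -2, 2.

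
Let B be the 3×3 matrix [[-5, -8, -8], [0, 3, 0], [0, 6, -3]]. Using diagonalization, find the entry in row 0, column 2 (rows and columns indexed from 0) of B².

Characteristic polynomial: λ^3 + 5λ^2 - 9λ - 45 = (λ - 3)(λ + 3)(λ + 5), so the eigenvalues are -5, -3, 3.
λ=-5: eigenvector (1, 0, 0).
λ=-3: eigenvector (-4, 0, 1).
λ=3: eigenvector (-2, 1, 1).
P = [[1, -4, -2], [0, 0, 1], [0, 1, 1]], D = diag(-5, -3, 3), P⁻¹ = [[1, -2, 4], [0, -1, 1], [0, 1, 0]].
B² = P·diag(25, 9, 9)·P⁻¹ = [[25, -32, 64], [0, 9, 0], [0, 0, 9]].
The requested entry is 64.

64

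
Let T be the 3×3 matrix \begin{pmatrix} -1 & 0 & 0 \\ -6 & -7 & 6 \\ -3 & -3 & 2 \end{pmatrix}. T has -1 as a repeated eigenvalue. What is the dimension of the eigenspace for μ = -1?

2

T + 1I = [[0, 0, 0], [-6, -6, 6], [-3, -3, 3]].
This matrix has rank 1, so its null space has dimension 3 − 1 = 2.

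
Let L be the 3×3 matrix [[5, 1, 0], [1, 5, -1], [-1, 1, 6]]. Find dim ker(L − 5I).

1

L − 5I = [[0, 1, 0], [1, 0, -1], [-1, 1, 1]].
This matrix has rank 2, so its null space has dimension 3 − 2 = 1.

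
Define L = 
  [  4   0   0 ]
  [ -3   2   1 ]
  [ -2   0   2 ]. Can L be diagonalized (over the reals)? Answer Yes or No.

No

Characteristic polynomial: p(μ) = μ^3 - 8μ^2 + 20μ - 16 = (μ - 4)(μ - 2)^2.
μ = 2 has algebraic multiplicity 2; rank(L − 2I) = 2, so geometric multiplicity = 1.
Geometric multiplicity < algebraic multiplicity, so L is not diagonalizable.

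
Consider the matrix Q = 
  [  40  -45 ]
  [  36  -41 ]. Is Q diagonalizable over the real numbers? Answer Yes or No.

Characteristic polynomial: p(s) = s^2 + s - 20 = (s - 4)(s + 5).
All 2 eigenvalues are distinct, so Q is diagonalizable.

Yes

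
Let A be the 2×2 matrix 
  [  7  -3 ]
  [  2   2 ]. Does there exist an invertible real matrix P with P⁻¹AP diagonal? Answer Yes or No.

Yes

Characteristic polynomial: p(λ) = λ^2 - 9λ + 20 = (λ - 5)(λ - 4).
All 2 eigenvalues are distinct, so A is diagonalizable.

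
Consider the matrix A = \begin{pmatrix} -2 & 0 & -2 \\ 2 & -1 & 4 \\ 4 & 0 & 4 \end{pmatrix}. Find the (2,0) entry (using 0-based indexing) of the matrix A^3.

Characteristic polynomial: s^3 - s^2 - 2s = s(s - 2)(s + 1), so the eigenvalues are -1, 0, 2.
s=2: eigenvector (1, -2, -2).
s=-1: eigenvector (0, 1, 0).
s=0: eigenvector (1, -2, -1).
P = [[1, 0, 1], [-2, 1, -2], [-2, 0, -1]], D = diag(2, -1, 0), P⁻¹ = [[-1, 0, -1], [2, 1, 0], [2, 0, 1]].
A³ = P·diag(8, -1, 0)·P⁻¹ = [[-8, 0, -8], [14, -1, 16], [16, 0, 16]].
The requested entry is 16.

16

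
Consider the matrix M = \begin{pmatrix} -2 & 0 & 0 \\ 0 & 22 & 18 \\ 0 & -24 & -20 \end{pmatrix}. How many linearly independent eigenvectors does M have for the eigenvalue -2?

2

M + 2I = [[0, 0, 0], [0, 24, 18], [0, -24, -18]].
This matrix has rank 1, so its null space has dimension 3 − 1 = 2.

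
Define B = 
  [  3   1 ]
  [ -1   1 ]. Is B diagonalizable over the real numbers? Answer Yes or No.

No

Characteristic polynomial: p(t) = t^2 - 4t + 4 = (t - 2)^2.
t = 2 has algebraic multiplicity 2; rank(B − 2I) = 1, so geometric multiplicity = 1.
Geometric multiplicity < algebraic multiplicity, so B is not diagonalizable.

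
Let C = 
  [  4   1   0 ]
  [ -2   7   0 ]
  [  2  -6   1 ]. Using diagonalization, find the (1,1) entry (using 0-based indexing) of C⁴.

1967

Characteristic polynomial: s^3 - 12s^2 + 41s - 30 = (s - 6)(s - 5)(s - 1), so the eigenvalues are 1, 5, 6.
s=6: eigenvector (1, 2, -2).
s=5: eigenvector (-1, -1, 1).
s=1: eigenvector (0, 0, 1).
P = [[1, -1, 0], [2, -1, 0], [-2, 1, 1]], D = diag(6, 5, 1), P⁻¹ = [[-1, 1, 0], [-2, 1, 0], [0, 1, 1]].
C⁴ = P·diag(1296, 625, 1)·P⁻¹ = [[-46, 671, 0], [-1342, 1967, 0], [1342, -1966, 1]].
The requested entry is 1967.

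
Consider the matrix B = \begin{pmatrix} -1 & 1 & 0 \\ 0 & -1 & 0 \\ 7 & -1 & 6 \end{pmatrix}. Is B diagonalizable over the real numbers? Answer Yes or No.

No

Characteristic polynomial: p(μ) = μ^3 - 4μ^2 - 11μ - 6 = (μ - 6)(μ + 1)^2.
μ = -1 has algebraic multiplicity 2; rank(B + 1I) = 2, so geometric multiplicity = 1.
Geometric multiplicity < algebraic multiplicity, so B is not diagonalizable.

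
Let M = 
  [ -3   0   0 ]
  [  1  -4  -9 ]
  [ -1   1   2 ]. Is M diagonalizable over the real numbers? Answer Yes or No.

Characteristic polynomial: p(s) = s^3 + 5s^2 + 7s + 3 = (s + 1)^2(s + 3).
s = -1 has algebraic multiplicity 2; rank(M + 1I) = 2, so geometric multiplicity = 1.
Geometric multiplicity < algebraic multiplicity, so M is not diagonalizable.

No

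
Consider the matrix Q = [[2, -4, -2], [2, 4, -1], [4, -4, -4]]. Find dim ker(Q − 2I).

1

Q − 2I = [[0, -4, -2], [2, 2, -1], [4, -4, -6]].
This matrix has rank 2, so its null space has dimension 3 − 2 = 1.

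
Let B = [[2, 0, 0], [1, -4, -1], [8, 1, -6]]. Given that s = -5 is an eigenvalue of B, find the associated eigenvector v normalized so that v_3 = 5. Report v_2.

B + 5I = [[7, 0, 0], [1, 1, -1], [8, 1, -1]].
Solving (B + 5I)v = 0 gives the eigenspace spanned by (0, 5, 5).
With v_3 = 5, v = (0, 5, 5), so v_2 = 5.

5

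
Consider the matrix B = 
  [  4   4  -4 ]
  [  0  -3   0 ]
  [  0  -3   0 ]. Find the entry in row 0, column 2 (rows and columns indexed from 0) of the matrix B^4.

Characteristic polynomial: μ^3 - μ^2 - 12μ = μ(μ - 4)(μ + 3), so the eigenvalues are -3, 0, 4.
μ=4: eigenvector (1, 0, 0).
μ=-3: eigenvector (0, 1, 1).
μ=0: eigenvector (1, 0, 1).
P = [[1, 0, 1], [0, 1, 0], [0, 1, 1]], D = diag(4, -3, 0), P⁻¹ = [[1, 1, -1], [0, 1, 0], [0, -1, 1]].
B⁴ = P·diag(256, 81, 0)·P⁻¹ = [[256, 256, -256], [0, 81, 0], [0, 81, 0]].
The requested entry is -256.

-256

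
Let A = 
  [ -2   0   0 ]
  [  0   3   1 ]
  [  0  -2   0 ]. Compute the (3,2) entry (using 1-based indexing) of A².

-6

Characteristic polynomial: μ^3 - μ^2 - 4μ + 4 = (μ - 2)(μ - 1)(μ + 2), so the eigenvalues are -2, 1, 2.
μ=-2: eigenvector (1, 0, 0).
μ=2: eigenvector (0, -1, 1).
μ=1: eigenvector (0, -1, 2).
P = [[1, 0, 0], [0, -1, -1], [0, 1, 2]], D = diag(-2, 2, 1), P⁻¹ = [[1, 0, 0], [0, -2, -1], [0, 1, 1]].
A² = P·diag(4, 4, 1)·P⁻¹ = [[4, 0, 0], [0, 7, 3], [0, -6, -2]].
The requested entry is -6.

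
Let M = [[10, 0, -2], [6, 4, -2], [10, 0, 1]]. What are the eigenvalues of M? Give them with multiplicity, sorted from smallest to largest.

4, 5, 6

Characteristic polynomial: p(λ) = λ^3 - 15λ^2 + 74λ - 120 = (λ - 6)(λ - 5)(λ - 4).
Roots (with multiplicity): 4, 5, 6.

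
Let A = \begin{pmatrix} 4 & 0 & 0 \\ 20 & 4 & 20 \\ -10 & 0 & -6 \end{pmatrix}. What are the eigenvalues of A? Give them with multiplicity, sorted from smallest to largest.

-6, 4, 4

Characteristic polynomial: p(λ) = λ^3 - 2λ^2 - 32λ + 96 = (λ - 4)^2(λ + 6).
Roots (with multiplicity): -6, 4, 4.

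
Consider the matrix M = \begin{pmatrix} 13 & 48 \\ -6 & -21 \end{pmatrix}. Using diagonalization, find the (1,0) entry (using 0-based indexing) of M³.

Characteristic polynomial: λ^2 + 8λ + 15 = (λ + 3)(λ + 5), so the eigenvalues are -5, -3.
λ=-3: eigenvector (-3, 1).
λ=-5: eigenvector (-8, 3).
P = [[-3, -8], [1, 3]], D = diag(-3, -5), P⁻¹ = [[-3, -8], [1, 3]].
M³ = P·diag(-27, -125)·P⁻¹ = [[757, 2352], [-294, -909]].
The requested entry is -294.

-294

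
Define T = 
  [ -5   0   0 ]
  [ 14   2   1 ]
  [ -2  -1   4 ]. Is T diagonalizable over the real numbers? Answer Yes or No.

Characteristic polynomial: p(λ) = λ^3 - λ^2 - 21λ + 45 = (λ - 3)^2(λ + 5).
λ = 3 has algebraic multiplicity 2; rank(T − 3I) = 2, so geometric multiplicity = 1.
Geometric multiplicity < algebraic multiplicity, so T is not diagonalizable.

No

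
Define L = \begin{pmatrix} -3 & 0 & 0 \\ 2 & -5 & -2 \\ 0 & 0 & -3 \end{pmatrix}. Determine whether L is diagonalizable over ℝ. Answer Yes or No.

Characteristic polynomial: p(r) = r^3 + 11r^2 + 39r + 45 = (r + 3)^2(r + 5).
r = -3 has algebraic multiplicity 2; rank(L + 3I) = 1, so geometric multiplicity = 2.
Every eigenvalue has geometric = algebraic multiplicity, so L is diagonalizable.

Yes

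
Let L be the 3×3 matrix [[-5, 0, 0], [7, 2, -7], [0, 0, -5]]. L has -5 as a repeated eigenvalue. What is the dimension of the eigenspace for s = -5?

2

L + 5I = [[0, 0, 0], [7, 7, -7], [0, 0, 0]].
This matrix has rank 1, so its null space has dimension 3 − 1 = 2.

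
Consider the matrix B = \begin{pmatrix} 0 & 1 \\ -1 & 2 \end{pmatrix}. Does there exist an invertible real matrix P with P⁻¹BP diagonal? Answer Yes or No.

Characteristic polynomial: p(s) = s^2 - 2s + 1 = (s - 1)^2.
s = 1 has algebraic multiplicity 2; rank(B − 1I) = 1, so geometric multiplicity = 1.
Geometric multiplicity < algebraic multiplicity, so B is not diagonalizable.

No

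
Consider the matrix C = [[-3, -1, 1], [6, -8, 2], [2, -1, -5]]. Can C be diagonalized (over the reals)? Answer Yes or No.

No

Characteristic polynomial: p(t) = t^3 + 16t^2 + 85t + 150 = (t + 5)^2(t + 6).
t = -5 has algebraic multiplicity 2; rank(C + 5I) = 2, so geometric multiplicity = 1.
Geometric multiplicity < algebraic multiplicity, so C is not diagonalizable.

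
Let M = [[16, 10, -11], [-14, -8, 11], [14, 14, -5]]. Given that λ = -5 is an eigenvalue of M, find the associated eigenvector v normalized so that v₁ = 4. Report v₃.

M + 5I = [[21, 10, -11], [-14, -3, 11], [14, 14, 0]].
Solving (M + 5I)v = 0 gives the eigenspace spanned by (4, -4, 4).
With v₁ = 4, v = (4, -4, 4), so v₃ = 4.

4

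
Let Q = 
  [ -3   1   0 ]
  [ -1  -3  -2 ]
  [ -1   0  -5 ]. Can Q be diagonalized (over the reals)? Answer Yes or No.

Characteristic polynomial: p(t) = t^3 + 11t^2 + 40t + 48 = (t + 3)(t + 4)^2.
t = -4 has algebraic multiplicity 2; rank(Q + 4I) = 2, so geometric multiplicity = 1.
Geometric multiplicity < algebraic multiplicity, so Q is not diagonalizable.

No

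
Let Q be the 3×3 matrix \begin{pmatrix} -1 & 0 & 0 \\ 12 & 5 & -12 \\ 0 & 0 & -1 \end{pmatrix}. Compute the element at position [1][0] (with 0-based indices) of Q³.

Characteristic polynomial: r^3 - 3r^2 - 9r - 5 = (r - 5)(r + 1)^2, so the eigenvalues are -1, -1, 5.
r=-1: eigenvector (1, 6, 4).
r=-1: eigenvector (0, 2, 1).
r=5: eigenvector (0, 1, 0).
P = [[1, 0, 0], [6, 2, 1], [4, 1, 0]], D = diag(-1, -1, 5), P⁻¹ = [[1, 0, 0], [-4, 0, 1], [2, 1, -2]].
Q³ = P·diag(-1, -1, 125)·P⁻¹ = [[-1, 0, 0], [252, 125, -252], [0, 0, -1]].
The requested entry is 252.

252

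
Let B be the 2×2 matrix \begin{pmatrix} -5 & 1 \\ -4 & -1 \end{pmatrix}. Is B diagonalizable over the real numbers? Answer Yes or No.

No

Characteristic polynomial: p(λ) = λ^2 + 6λ + 9 = (λ + 3)^2.
λ = -3 has algebraic multiplicity 2; rank(B + 3I) = 1, so geometric multiplicity = 1.
Geometric multiplicity < algebraic multiplicity, so B is not diagonalizable.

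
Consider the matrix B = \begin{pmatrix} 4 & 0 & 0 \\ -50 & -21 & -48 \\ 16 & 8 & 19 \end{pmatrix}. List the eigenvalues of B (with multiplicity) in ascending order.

-5, 3, 4

Characteristic polynomial: p(t) = t^3 - 2t^2 - 23t + 60 = (t - 4)(t - 3)(t + 5).
Roots (with multiplicity): -5, 3, 4.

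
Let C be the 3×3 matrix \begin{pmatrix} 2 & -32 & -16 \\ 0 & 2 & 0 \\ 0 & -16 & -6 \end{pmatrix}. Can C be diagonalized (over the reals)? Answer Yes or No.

Yes

Characteristic polynomial: p(λ) = λ^3 + 2λ^2 - 20λ + 24 = (λ - 2)^2(λ + 6).
λ = 2 has algebraic multiplicity 2; rank(C − 2I) = 1, so geometric multiplicity = 2.
Every eigenvalue has geometric = algebraic multiplicity, so C is diagonalizable.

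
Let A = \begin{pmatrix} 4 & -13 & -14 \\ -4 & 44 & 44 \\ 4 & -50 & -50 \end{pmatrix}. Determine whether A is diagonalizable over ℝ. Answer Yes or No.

Characteristic polynomial: p(t) = t^3 + 2t^2 - 20t + 24 = (t - 2)^2(t + 6).
t = 2 has algebraic multiplicity 2; rank(A − 2I) = 2, so geometric multiplicity = 1.
Geometric multiplicity < algebraic multiplicity, so A is not diagonalizable.

No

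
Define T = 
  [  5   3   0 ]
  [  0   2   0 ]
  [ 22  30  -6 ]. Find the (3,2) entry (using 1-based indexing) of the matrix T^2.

-54

Characteristic polynomial: r^3 - r^2 - 32r + 60 = (r - 5)(r - 2)(r + 6), so the eigenvalues are -6, 2, 5.
r=5: eigenvector (1, 0, 2).
r=2: eigenvector (-1, 1, 1).
r=-6: eigenvector (0, 0, 1).
P = [[1, -1, 0], [0, 1, 0], [2, 1, 1]], D = diag(5, 2, -6), P⁻¹ = [[1, 1, 0], [0, 1, 0], [-2, -3, 1]].
T² = P·diag(25, 4, 36)·P⁻¹ = [[25, 21, 0], [0, 4, 0], [-22, -54, 36]].
The requested entry is -54.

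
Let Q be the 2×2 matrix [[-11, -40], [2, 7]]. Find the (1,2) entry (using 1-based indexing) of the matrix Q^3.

-520

Characteristic polynomial: s^2 + 4s + 3 = (s + 1)(s + 3), so the eigenvalues are -3, -1.
s=-3: eigenvector (5, -1).
s=-1: eigenvector (-4, 1).
P = [[5, -4], [-1, 1]], D = diag(-3, -1), P⁻¹ = [[1, 4], [1, 5]].
Q³ = P·diag(-27, -1)·P⁻¹ = [[-131, -520], [26, 103]].
The requested entry is -520.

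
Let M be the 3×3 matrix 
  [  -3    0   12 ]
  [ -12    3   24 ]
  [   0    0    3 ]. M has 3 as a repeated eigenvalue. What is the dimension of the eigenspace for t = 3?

2

M − 3I = [[-6, 0, 12], [-12, 0, 24], [0, 0, 0]].
This matrix has rank 1, so its null space has dimension 3 − 1 = 2.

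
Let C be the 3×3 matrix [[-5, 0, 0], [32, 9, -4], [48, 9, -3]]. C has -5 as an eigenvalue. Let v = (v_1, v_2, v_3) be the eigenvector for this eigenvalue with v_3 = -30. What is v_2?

C + 5I = [[0, 0, 0], [32, 14, -4], [48, 9, 2]].
Solving (C + 5I)v = 0 gives the eigenspace spanned by (5, -20, -30).
With v_3 = -30, v = (5, -20, -30), so v_2 = -20.

-20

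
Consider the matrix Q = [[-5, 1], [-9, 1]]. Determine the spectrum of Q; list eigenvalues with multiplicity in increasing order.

-2, -2

Characteristic polynomial: p(t) = t^2 + 4t + 4 = (t + 2)^2.
Roots (with multiplicity): -2, -2.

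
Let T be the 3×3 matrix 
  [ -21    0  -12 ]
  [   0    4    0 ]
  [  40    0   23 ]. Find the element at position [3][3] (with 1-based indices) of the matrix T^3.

167

Characteristic polynomial: s^3 - 6s^2 + 5s + 12 = (s - 4)(s - 3)(s + 1), so the eigenvalues are -1, 3, 4.
s=-1: eigenvector (3, 0, -5).
s=4: eigenvector (0, 1, 0).
s=3: eigenvector (-1, 0, 2).
P = [[3, 0, -1], [0, 1, 0], [-5, 0, 2]], D = diag(-1, 4, 3), P⁻¹ = [[2, 0, 1], [0, 1, 0], [5, 0, 3]].
T³ = P·diag(-1, 64, 27)·P⁻¹ = [[-141, 0, -84], [0, 64, 0], [280, 0, 167]].
The requested entry is 167.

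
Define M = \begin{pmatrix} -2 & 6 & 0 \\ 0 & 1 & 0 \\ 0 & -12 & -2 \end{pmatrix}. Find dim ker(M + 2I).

M + 2I = [[0, 6, 0], [0, 3, 0], [0, -12, 0]].
This matrix has rank 1, so its null space has dimension 3 − 1 = 2.

2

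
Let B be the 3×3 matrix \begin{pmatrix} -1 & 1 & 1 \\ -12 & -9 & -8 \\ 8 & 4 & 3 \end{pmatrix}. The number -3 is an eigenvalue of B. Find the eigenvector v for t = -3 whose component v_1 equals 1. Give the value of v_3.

B + 3I = [[2, 1, 1], [-12, -6, -8], [8, 4, 6]].
Solving (B + 3I)v = 0 gives the eigenspace spanned by (1, -2, 0).
With v_1 = 1, v = (1, -2, 0), so v_3 = 0.

0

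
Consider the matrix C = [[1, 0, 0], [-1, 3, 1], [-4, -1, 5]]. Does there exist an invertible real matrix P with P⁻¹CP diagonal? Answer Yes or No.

No

Characteristic polynomial: p(λ) = λ^3 - 9λ^2 + 24λ - 16 = (λ - 4)^2(λ - 1).
λ = 4 has algebraic multiplicity 2; rank(C − 4I) = 2, so geometric multiplicity = 1.
Geometric multiplicity < algebraic multiplicity, so C is not diagonalizable.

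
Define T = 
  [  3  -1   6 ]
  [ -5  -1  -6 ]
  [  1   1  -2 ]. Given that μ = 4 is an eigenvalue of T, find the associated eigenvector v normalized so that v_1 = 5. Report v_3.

0

T − 4I = [[-1, -1, 6], [-5, -5, -6], [1, 1, -6]].
Solving (T − 4I)v = 0 gives the eigenspace spanned by (5, -5, 0).
With v_1 = 5, v = (5, -5, 0), so v_3 = 0.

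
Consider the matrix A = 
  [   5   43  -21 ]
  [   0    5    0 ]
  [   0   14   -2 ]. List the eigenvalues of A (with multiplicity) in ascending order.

Characteristic polynomial: p(r) = r^3 - 8r^2 + 5r + 50 = (r - 5)^2(r + 2).
Roots (with multiplicity): -2, 5, 5.

-2, 5, 5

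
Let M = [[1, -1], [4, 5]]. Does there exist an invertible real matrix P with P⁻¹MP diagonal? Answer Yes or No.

No

Characteristic polynomial: p(r) = r^2 - 6r + 9 = (r - 3)^2.
r = 3 has algebraic multiplicity 2; rank(M − 3I) = 1, so geometric multiplicity = 1.
Geometric multiplicity < algebraic multiplicity, so M is not diagonalizable.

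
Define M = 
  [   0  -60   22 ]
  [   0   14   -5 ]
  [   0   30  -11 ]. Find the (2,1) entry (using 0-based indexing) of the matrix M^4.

Characteristic polynomial: r^3 - 3r^2 - 4r = r(r - 4)(r + 1), so the eigenvalues are -1, 0, 4.
r=0: eigenvector (1, 0, 0).
r=4: eigenvector (-4, 1, 2).
r=-1: eigenvector (-6, 1, 3).
P = [[1, -4, -6], [0, 1, 1], [0, 2, 3]], D = diag(0, 4, -1), P⁻¹ = [[1, 0, 2], [0, 3, -1], [0, -2, 1]].
M⁴ = P·diag(0, 256, 1)·P⁻¹ = [[0, -3060, 1018], [0, 766, -255], [0, 1530, -509]].
The requested entry is 1530.

1530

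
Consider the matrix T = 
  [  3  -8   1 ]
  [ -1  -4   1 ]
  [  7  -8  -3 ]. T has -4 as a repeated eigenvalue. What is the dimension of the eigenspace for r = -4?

T + 4I = [[7, -8, 1], [-1, 0, 1], [7, -8, 1]].
This matrix has rank 2, so its null space has dimension 3 − 2 = 1.

1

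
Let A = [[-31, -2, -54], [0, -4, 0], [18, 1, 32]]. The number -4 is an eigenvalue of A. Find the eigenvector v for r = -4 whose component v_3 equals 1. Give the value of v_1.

-2

A + 4I = [[-27, -2, -54], [0, 0, 0], [18, 1, 36]].
Solving (A + 4I)v = 0 gives the eigenspace spanned by (-2, 0, 1).
With v_3 = 1, v = (-2, 0, 1), so v_1 = -2.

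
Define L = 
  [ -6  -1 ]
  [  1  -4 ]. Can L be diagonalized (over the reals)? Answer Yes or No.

Characteristic polynomial: p(r) = r^2 + 10r + 25 = (r + 5)^2.
r = -5 has algebraic multiplicity 2; rank(L + 5I) = 1, so geometric multiplicity = 1.
Geometric multiplicity < algebraic multiplicity, so L is not diagonalizable.

No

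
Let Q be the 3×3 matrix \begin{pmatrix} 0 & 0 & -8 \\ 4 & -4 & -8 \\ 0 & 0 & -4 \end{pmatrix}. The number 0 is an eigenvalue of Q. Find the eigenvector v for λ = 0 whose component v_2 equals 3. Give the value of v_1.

3

Q = [[0, 0, -8], [4, -4, -8], [0, 0, -4]].
Solving (Q)v = 0 gives the eigenspace spanned by (3, 3, 0).
With v_2 = 3, v = (3, 3, 0), so v_1 = 3.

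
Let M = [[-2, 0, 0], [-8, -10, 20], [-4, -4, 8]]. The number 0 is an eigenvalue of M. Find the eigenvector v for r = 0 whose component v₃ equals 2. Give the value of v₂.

M = [[-2, 0, 0], [-8, -10, 20], [-4, -4, 8]].
Solving (M)v = 0 gives the eigenspace spanned by (0, 4, 2).
With v₃ = 2, v = (0, 4, 2), so v₂ = 4.

4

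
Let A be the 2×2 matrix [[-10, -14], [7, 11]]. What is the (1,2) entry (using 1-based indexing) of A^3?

Characteristic polynomial: μ^2 - μ - 12 = (μ - 4)(μ + 3), so the eigenvalues are -3, 4.
μ=4: eigenvector (-1, 1).
μ=-3: eigenvector (-2, 1).
P = [[-1, -2], [1, 1]], D = diag(4, -3), P⁻¹ = [[1, 2], [-1, -1]].
A³ = P·diag(64, -27)·P⁻¹ = [[-118, -182], [91, 155]].
The requested entry is -182.

-182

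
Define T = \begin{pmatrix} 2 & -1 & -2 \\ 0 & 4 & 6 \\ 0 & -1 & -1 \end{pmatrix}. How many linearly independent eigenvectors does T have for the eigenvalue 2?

T − 2I = [[0, -1, -2], [0, 2, 6], [0, -1, -3]].
This matrix has rank 2, so its null space has dimension 3 − 2 = 1.

1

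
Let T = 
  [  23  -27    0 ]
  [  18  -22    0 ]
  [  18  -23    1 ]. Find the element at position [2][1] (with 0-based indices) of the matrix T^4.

Characteristic polynomial: λ^3 - 2λ^2 - 19λ + 20 = (λ - 5)(λ - 1)(λ + 4), so the eigenvalues are -4, 1, 5.
λ=5: eigenvector (3, 2, 2).
λ=-4: eigenvector (1, 1, 1).
λ=1: eigenvector (0, 0, 1).
P = [[3, 1, 0], [2, 1, 0], [2, 1, 1]], D = diag(5, -4, 1), P⁻¹ = [[1, -1, 0], [-2, 3, 0], [0, -1, 1]].
T⁴ = P·diag(625, 256, 1)·P⁻¹ = [[1363, -1107, 0], [738, -482, 0], [738, -483, 1]].
The requested entry is -483.

-483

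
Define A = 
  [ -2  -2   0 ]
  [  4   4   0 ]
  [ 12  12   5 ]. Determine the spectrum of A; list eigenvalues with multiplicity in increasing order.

Characteristic polynomial: p(t) = t^3 - 7t^2 + 10t = t(t - 5)(t - 2).
Roots (with multiplicity): 0, 2, 5.

0, 2, 5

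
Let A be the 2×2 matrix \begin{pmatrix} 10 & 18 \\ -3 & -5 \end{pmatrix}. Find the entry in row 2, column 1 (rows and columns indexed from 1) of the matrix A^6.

Characteristic polynomial: r^2 - 5r + 4 = (r - 4)(r - 1), so the eigenvalues are 1, 4.
r=1: eigenvector (2, -1).
r=4: eigenvector (3, -1).
P = [[2, 3], [-1, -1]], D = diag(1, 4), P⁻¹ = [[-1, -3], [1, 2]].
A⁶ = P·diag(1, 4096)·P⁻¹ = [[12286, 24570], [-4095, -8189]].
The requested entry is -4095.

-4095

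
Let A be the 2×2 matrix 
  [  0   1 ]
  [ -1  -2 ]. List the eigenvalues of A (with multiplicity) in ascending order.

-1, -1

Characteristic polynomial: p(t) = t^2 + 2t + 1 = (t + 1)^2.
Roots (with multiplicity): -1, -1.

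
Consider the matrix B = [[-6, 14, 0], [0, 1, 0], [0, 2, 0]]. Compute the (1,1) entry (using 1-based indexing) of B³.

Characteristic polynomial: r^3 + 5r^2 - 6r = r(r - 1)(r + 6), so the eigenvalues are -6, 0, 1.
r=-6: eigenvector (1, 0, 0).
r=1: eigenvector (2, 1, 2).
r=0: eigenvector (0, 0, 1).
P = [[1, 2, 0], [0, 1, 0], [0, 2, 1]], D = diag(-6, 1, 0), P⁻¹ = [[1, -2, 0], [0, 1, 0], [0, -2, 1]].
B³ = P·diag(-216, 1, 0)·P⁻¹ = [[-216, 434, 0], [0, 1, 0], [0, 2, 0]].
The requested entry is -216.

-216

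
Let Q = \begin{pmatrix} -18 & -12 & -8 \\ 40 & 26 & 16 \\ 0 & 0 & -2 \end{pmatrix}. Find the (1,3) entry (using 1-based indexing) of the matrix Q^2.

Characteristic polynomial: r^3 - 6r^2 - 4r + 24 = (r - 6)(r - 2)(r + 2), so the eigenvalues are -2, 2, 6.
r=2: eigenvector (3, -5, 0).
r=6: eigenvector (-1, 2, 0).
r=-2: eigenvector (1, -2, 1).
P = [[3, -1, 1], [-5, 2, -2], [0, 0, 1]], D = diag(2, 6, -2), P⁻¹ = [[2, 1, 0], [5, 3, 1], [0, 0, 1]].
Q² = P·diag(4, 36, 4)·P⁻¹ = [[-156, -96, -32], [320, 196, 64], [0, 0, 4]].
The requested entry is -32.

-32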